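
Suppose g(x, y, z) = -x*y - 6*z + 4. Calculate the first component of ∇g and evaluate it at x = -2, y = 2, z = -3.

(∇g)_1 = ∂g/∂x = -y
At (-2, 2, -3): -2.

-2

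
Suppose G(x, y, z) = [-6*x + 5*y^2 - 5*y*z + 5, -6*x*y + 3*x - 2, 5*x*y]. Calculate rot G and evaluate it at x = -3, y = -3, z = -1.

(-15, 30, 46)

(∇×G)₁ = ∂G₃/∂y − ∂G₂/∂z = 5*x
(∇×G)₂ = ∂G₁/∂z − ∂G₃/∂x = -10*y
(∇×G)₃ = ∂G₂/∂x − ∂G₁/∂y = -16*y + 5*z + 3
∇×G = (5*x, -10*y, -16*y + 5*z + 3)
At (-3, -3, -1): (-15, 30, 46).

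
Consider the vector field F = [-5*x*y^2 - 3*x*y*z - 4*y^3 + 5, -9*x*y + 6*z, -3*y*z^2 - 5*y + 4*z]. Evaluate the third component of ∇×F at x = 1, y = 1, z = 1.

(∇×F)_3 = ∂F₂/∂x − ∂F₁/∂y
= -9*y − (-10*x*y - 3*x*z - 12*y^2)
= 10*x*y + 3*x*z + 12*y^2 - 9*y
At (1, 1, 1): 16.

16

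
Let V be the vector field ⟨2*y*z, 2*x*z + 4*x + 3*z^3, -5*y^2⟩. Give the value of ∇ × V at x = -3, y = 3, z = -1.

(∇×V)₁ = ∂V₃/∂y − ∂V₂/∂z = -2*x - 10*y - 9*z^2
(∇×V)₂ = ∂V₁/∂z − ∂V₃/∂x = 2*y
(∇×V)₃ = ∂V₂/∂x − ∂V₁/∂y = 4
∇×V = (-2*x - 10*y - 9*z^2, 2*y, 4)
At (-3, 3, -1): (-33, 6, 4).

(-33, 6, 4)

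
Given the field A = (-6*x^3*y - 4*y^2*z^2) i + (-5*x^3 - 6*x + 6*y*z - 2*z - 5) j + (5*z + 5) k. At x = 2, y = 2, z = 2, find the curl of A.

(∇×A)₁ = ∂A₃/∂y − ∂A₂/∂z = -6*y + 2
(∇×A)₂ = ∂A₁/∂z − ∂A₃/∂x = -8*y^2*z
(∇×A)₃ = ∂A₂/∂x − ∂A₁/∂y = 6*x^3 - 15*x^2 + 8*y*z^2 - 6
∇×A = (-6*y + 2, -8*y^2*z, 6*x^3 - 15*x^2 + 8*y*z^2 - 6)
At (2, 2, 2): (-10, -64, 46).

(-10, -64, 46)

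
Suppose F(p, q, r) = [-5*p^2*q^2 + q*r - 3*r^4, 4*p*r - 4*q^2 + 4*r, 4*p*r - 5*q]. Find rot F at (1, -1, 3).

(∇×F)₁ = ∂F₃/∂q − ∂F₂/∂r = -4*p - 9
(∇×F)₂ = ∂F₁/∂r − ∂F₃/∂p = q - 12*r^3 - 4*r
(∇×F)₃ = ∂F₂/∂p − ∂F₁/∂q = 10*p^2*q + 3*r
∇×F = (-4*p - 9, q - 12*r^3 - 4*r, 10*p^2*q + 3*r)
At (1, -1, 3): (-13, -337, -1).

(-13, -337, -1)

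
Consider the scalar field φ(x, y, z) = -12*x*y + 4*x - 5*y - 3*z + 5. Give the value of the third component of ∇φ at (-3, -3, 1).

-3

(∇φ)_3 = ∂φ/∂z = -3
At (-3, -3, 1): -3.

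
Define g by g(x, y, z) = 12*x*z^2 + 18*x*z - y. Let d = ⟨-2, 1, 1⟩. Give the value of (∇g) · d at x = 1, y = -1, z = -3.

-163

∂g/∂x = 12*z^2 + 18*z
∂g/∂y = -1
∂g/∂z = 24*x*z + 18*x
∇g at (1, -1, -3) = (54, -1, -54)
∇g · d = (54)(-2) + (-1)(1) + (-54)(1) = -163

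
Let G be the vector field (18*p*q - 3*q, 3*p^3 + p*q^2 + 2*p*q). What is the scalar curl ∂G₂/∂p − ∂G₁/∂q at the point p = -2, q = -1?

∂G₂/∂p = 9*p^2 + q^2 + 2*q
∂G₁/∂q = 18*p - 3
Scalar curl = 9*p^2 - 18*p + q^2 + 2*q + 3
At (-2, -1): 74.

74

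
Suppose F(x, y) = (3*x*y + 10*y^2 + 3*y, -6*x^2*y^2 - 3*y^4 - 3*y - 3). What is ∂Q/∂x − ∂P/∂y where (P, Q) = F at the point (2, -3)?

-165

∂F₂/∂x = -12*x*y^2
∂F₁/∂y = 3*x + 20*y + 3
Scalar curl = -12*x*y^2 - 3*x - 20*y - 3
At (2, -3): -165.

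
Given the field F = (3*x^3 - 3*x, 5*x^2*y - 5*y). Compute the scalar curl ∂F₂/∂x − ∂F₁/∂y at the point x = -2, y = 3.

-60

∂F₂/∂x = 10*x*y
∂F₁/∂y = 0
Scalar curl = 10*x*y
At (-2, 3): -60.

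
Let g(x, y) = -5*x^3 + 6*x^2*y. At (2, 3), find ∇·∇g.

∂²g/∂x² = 6*(-5*x + 2*y)
∂²g/∂y² = 0
∇²g = -30*x + 12*y
At (2, 3): -24.

-24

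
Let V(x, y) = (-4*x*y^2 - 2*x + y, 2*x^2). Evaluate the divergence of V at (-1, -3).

-38

∂V₁/∂x = -4*y^2 - 2
∂V₂/∂y = 0
∇·V = -4*y^2 - 2
At (-1, -3): -38.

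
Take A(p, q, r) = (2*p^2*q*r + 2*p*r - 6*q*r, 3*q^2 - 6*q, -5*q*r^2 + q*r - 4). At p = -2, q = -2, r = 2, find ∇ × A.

(-18, -8, -4)

(∇×A)₁ = ∂A₃/∂q − ∂A₂/∂r = -5*r^2 + r
(∇×A)₂ = ∂A₁/∂r − ∂A₃/∂p = 2*p^2*q + 2*p - 6*q
(∇×A)₃ = ∂A₂/∂p − ∂A₁/∂q = -2*p^2*r + 6*r
∇×A = (-5*r^2 + r, 2*p^2*q + 2*p - 6*q, -2*p^2*r + 6*r)
At (-2, -2, 2): (-18, -8, -4).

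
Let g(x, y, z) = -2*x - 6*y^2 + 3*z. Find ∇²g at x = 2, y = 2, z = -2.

-12

∂²g/∂x² = 0
∂²g/∂y² = -12
∂²g/∂z² = 0
∇²g = -12
At (2, 2, -2): -12.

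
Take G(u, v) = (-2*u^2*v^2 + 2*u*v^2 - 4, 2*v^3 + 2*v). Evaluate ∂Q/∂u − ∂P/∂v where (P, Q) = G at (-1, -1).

∂G₂/∂u = 0
∂G₁/∂v = -4*u^2*v + 4*u*v
Scalar curl = 4*u^2*v - 4*u*v
At (-1, -1): -8.

-8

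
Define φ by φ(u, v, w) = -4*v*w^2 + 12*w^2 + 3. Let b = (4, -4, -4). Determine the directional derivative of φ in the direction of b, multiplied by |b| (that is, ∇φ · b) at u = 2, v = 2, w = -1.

48

∂φ/∂u = 0
∂φ/∂v = -4*w^2
∂φ/∂w = -8*v*w + 24*w
∇φ at (2, 2, -1) = (0, -4, -8)
∇φ · b = (0)(4) + (-4)(-4) + (-8)(-4) = 48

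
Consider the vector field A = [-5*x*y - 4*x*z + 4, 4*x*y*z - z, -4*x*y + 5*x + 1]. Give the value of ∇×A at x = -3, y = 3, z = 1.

(49, 19, -3)

(∇×A)₁ = ∂A₃/∂y − ∂A₂/∂z = -4*x*y - 4*x + 1
(∇×A)₂ = ∂A₁/∂z − ∂A₃/∂x = -4*x + 4*y - 5
(∇×A)₃ = ∂A₂/∂x − ∂A₁/∂y = 5*x + 4*y*z
∇×A = (-4*x*y - 4*x + 1, -4*x + 4*y - 5, 5*x + 4*y*z)
At (-3, 3, 1): (49, 19, -3).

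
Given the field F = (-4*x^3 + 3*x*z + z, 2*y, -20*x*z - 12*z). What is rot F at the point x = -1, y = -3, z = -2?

(∇×F)₁ = ∂F₃/∂y − ∂F₂/∂z = 0
(∇×F)₂ = ∂F₁/∂z − ∂F₃/∂x = 3*x + 20*z + 1
(∇×F)₃ = ∂F₂/∂x − ∂F₁/∂y = 0
∇×F = (0, 3*x + 20*z + 1, 0)
At (-1, -3, -2): (0, -42, 0).

(0, -42, 0)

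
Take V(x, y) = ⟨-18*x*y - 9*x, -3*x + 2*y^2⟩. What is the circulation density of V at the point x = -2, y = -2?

-39

∂V₂/∂x = -3
∂V₁/∂y = -18*x
Scalar curl = 18*x - 3
At (-2, -2): -39.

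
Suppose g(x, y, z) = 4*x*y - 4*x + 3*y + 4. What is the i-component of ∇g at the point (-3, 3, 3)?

8

(∇g)_1 = ∂g/∂x = 4*y - 4
At (-3, 3, 3): 8.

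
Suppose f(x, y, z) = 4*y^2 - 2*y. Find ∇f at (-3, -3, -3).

∂f/∂x = 0
∂f/∂y = 8*y - 2
∂f/∂z = 0
∇f = (0, 8*y - 2, 0)
At (-3, -3, -3): (0, -26, 0).

(0, -26, 0)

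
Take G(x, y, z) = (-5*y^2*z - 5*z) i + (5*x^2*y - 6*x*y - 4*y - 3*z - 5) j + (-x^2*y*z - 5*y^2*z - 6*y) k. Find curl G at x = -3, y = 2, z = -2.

(55, -1, -112)

(∇×G)₁ = ∂G₃/∂y − ∂G₂/∂z = -x^2*z - 10*y*z - 3
(∇×G)₂ = ∂G₁/∂z − ∂G₃/∂x = 2*x*y*z - 5*y^2 - 5
(∇×G)₃ = ∂G₂/∂x − ∂G₁/∂y = 10*x*y + 10*y*z - 6*y
∇×G = (-x^2*z - 10*y*z - 3, 2*x*y*z - 5*y^2 - 5, 10*x*y + 10*y*z - 6*y)
At (-3, 2, -2): (55, -1, -112).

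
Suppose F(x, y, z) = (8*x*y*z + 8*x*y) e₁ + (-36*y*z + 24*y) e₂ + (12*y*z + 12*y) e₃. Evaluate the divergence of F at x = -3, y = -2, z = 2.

∂F₁/∂x = 8*y*z + 8*y
∂F₂/∂y = -36*z + 24
∂F₃/∂z = 12*y
∇·F = 8*y*z + 20*y - 36*z + 24
At (-3, -2, 2): -120.

-120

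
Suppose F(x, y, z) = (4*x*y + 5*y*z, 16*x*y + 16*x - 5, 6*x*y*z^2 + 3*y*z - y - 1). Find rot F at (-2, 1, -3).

(-118, -49, 55)

(∇×F)₁ = ∂F₃/∂y − ∂F₂/∂z = 6*x*z^2 + 3*z - 1
(∇×F)₂ = ∂F₁/∂z − ∂F₃/∂x = -6*y*z^2 + 5*y
(∇×F)₃ = ∂F₂/∂x − ∂F₁/∂y = -4*x + 16*y - 5*z + 16
∇×F = (6*x*z^2 + 3*z - 1, -6*y*z^2 + 5*y, -4*x + 16*y - 5*z + 16)
At (-2, 1, -3): (-118, -49, 55).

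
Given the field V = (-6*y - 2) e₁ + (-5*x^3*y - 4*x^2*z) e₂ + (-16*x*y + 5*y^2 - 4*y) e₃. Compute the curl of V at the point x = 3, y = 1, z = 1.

(∇×V)₁ = ∂V₃/∂y − ∂V₂/∂z = 4*x^2 - 16*x + 10*y - 4
(∇×V)₂ = ∂V₁/∂z − ∂V₃/∂x = 16*y
(∇×V)₃ = ∂V₂/∂x − ∂V₁/∂y = -15*x^2*y - 8*x*z + 6
∇×V = (4*x^2 - 16*x + 10*y - 4, 16*y, -15*x^2*y - 8*x*z + 6)
At (3, 1, 1): (-6, 16, -153).

(-6, 16, -153)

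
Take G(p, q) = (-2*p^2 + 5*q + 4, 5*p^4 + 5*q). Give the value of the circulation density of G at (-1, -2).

-25

∂G₂/∂p = 20*p^3
∂G₁/∂q = 5
Scalar curl = 20*p^3 - 5
At (-1, -2): -25.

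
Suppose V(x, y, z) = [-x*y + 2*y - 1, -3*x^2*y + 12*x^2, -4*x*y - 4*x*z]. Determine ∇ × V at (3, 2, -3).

(∇×V)₁ = ∂V₃/∂y − ∂V₂/∂z = -4*x
(∇×V)₂ = ∂V₁/∂z − ∂V₃/∂x = 4*y + 4*z
(∇×V)₃ = ∂V₂/∂x − ∂V₁/∂y = -6*x*y + 25*x - 2
∇×V = (-4*x, 4*y + 4*z, -6*x*y + 25*x - 2)
At (3, 2, -3): (-12, -4, 37).

(-12, -4, 37)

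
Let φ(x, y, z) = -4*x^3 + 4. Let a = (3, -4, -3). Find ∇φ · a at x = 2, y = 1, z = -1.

∂φ/∂x = -12*x^2
∂φ/∂y = 0
∂φ/∂z = 0
∇φ at (2, 1, -1) = (-48, 0, 0)
∇φ · a = (-48)(3) + (0)(-4) + (0)(-3) = -144

-144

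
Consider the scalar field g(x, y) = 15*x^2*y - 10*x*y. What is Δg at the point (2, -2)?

-60

∂²g/∂x² = 30*y
∂²g/∂y² = 0
∇²g = 30*y
At (2, -2): -60.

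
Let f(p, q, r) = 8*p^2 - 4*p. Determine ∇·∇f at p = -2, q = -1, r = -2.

∂²f/∂p² = 16
∂²f/∂q² = 0
∂²f/∂r² = 0
∇²f = 16
At (-2, -1, -2): 16.

16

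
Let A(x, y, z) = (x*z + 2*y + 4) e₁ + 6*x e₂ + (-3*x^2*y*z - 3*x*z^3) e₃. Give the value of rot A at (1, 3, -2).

(∇×A)₁ = ∂A₃/∂y − ∂A₂/∂z = -3*x^2*z
(∇×A)₂ = ∂A₁/∂z − ∂A₃/∂x = 6*x*y*z + x + 3*z^3
(∇×A)₃ = ∂A₂/∂x − ∂A₁/∂y = 4
∇×A = (-3*x^2*z, 6*x*y*z + x + 3*z^3, 4)
At (1, 3, -2): (6, -59, 4).

(6, -59, 4)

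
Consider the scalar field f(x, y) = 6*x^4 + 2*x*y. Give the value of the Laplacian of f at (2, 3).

288

∂²f/∂x² = 72*x^2
∂²f/∂y² = 0
∇²f = 72*x^2
At (2, 3): 288.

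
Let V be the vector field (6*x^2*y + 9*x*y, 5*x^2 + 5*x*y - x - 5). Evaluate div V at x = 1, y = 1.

∂V₁/∂x = 12*x*y + 9*y
∂V₂/∂y = 5*x
∇·V = 12*x*y + 5*x + 9*y
At (1, 1): 26.

26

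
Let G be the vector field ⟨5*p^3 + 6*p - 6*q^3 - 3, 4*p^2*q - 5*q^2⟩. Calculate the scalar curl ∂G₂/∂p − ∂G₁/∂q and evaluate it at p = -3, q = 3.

90

∂G₂/∂p = 8*p*q
∂G₁/∂q = -18*q^2
Scalar curl = 8*p*q + 18*q^2
At (-3, 3): 90.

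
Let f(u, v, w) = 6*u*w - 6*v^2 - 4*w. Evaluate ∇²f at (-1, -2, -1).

∂²f/∂u² = 0
∂²f/∂v² = -12
∂²f/∂w² = 0
∇²f = -12
At (-1, -2, -1): -12.

-12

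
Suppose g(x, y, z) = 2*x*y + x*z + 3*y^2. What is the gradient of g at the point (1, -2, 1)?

∂g/∂x = 2*y + z
∂g/∂y = 2*x + 6*y
∂g/∂z = x
∇g = (2*y + z, 2*x + 6*y, x)
At (1, -2, 1): (-3, -10, 1).

(-3, -10, 1)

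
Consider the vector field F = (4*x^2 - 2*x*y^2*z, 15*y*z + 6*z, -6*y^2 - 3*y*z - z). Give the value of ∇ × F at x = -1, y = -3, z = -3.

(84, 18, -36)

(∇×F)₁ = ∂F₃/∂y − ∂F₂/∂z = -27*y - 3*z - 6
(∇×F)₂ = ∂F₁/∂z − ∂F₃/∂x = -2*x*y^2
(∇×F)₃ = ∂F₂/∂x − ∂F₁/∂y = 4*x*y*z
∇×F = (-27*y - 3*z - 6, -2*x*y^2, 4*x*y*z)
At (-1, -3, -3): (84, 18, -36).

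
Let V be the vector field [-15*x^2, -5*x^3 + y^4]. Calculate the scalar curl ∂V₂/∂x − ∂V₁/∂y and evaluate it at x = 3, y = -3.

∂V₂/∂x = -15*x^2
∂V₁/∂y = 0
Scalar curl = -15*x^2
At (3, -3): -135.

-135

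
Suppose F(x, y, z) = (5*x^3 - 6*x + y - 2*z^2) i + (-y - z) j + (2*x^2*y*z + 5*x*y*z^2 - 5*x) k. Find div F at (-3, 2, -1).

224

∂F₁/∂x = 15*x^2 - 6
∂F₂/∂y = -1
∂F₃/∂z = 2*x^2*y + 10*x*y*z
∇·F = 2*x^2*y + 15*x^2 + 10*x*y*z - 7
At (-3, 2, -1): 224.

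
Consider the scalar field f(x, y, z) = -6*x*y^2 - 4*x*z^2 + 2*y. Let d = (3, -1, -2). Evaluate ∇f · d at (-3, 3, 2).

∂f/∂x = -6*y^2 - 4*z^2
∂f/∂y = -12*x*y + 2
∂f/∂z = -8*x*z
∇f at (-3, 3, 2) = (-70, 110, 48)
∇f · d = (-70)(3) + (110)(-1) + (48)(-2) = -416

-416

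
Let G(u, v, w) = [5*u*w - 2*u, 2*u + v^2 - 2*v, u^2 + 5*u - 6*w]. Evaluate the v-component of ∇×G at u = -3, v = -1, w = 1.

(∇×G)_2 = ∂G₁/∂w − ∂G₃/∂u
= 5*u − (2*u + 5)
= 3*u - 5
At (-3, -1, 1): -14.

-14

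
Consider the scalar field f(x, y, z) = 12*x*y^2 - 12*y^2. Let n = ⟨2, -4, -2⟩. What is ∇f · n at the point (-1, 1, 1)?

216

∂f/∂x = 12*y^2
∂f/∂y = 24*x*y - 24*y
∂f/∂z = 0
∇f at (-1, 1, 1) = (12, -48, 0)
∇f · n = (12)(2) + (-48)(-4) + (0)(-2) = 216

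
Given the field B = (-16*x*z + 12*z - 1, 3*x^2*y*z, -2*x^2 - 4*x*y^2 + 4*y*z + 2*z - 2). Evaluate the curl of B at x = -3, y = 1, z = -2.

(-11, 52, 36)

(∇×B)₁ = ∂B₃/∂y − ∂B₂/∂z = -3*x^2*y - 8*x*y + 4*z
(∇×B)₂ = ∂B₁/∂z − ∂B₃/∂x = -12*x + 4*y^2 + 12
(∇×B)₃ = ∂B₂/∂x − ∂B₁/∂y = 6*x*y*z
∇×B = (-3*x^2*y - 8*x*y + 4*z, -12*x + 4*y^2 + 12, 6*x*y*z)
At (-3, 1, -2): (-11, 52, 36).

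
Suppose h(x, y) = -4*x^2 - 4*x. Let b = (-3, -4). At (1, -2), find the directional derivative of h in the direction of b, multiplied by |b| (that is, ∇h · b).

36

∂h/∂x = -8*x - 4
∂h/∂y = 0
∇h at (1, -2) = (-12, 0)
∇h · b = (-12)(-3) + (0)(-4) = 36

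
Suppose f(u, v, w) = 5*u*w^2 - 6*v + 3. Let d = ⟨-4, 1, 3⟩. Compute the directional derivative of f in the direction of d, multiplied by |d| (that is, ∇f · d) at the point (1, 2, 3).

∂f/∂u = 5*w^2
∂f/∂v = -6
∂f/∂w = 10*u*w
∇f at (1, 2, 3) = (45, -6, 30)
∇f · d = (45)(-4) + (-6)(1) + (30)(3) = -96

-96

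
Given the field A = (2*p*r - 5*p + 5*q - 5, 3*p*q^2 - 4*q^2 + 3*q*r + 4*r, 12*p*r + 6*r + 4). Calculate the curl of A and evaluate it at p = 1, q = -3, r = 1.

(∇×A)₁ = ∂A₃/∂q − ∂A₂/∂r = -3*q - 4
(∇×A)₂ = ∂A₁/∂r − ∂A₃/∂p = 2*p - 12*r
(∇×A)₃ = ∂A₂/∂p − ∂A₁/∂q = 3*q^2 - 5
∇×A = (-3*q - 4, 2*p - 12*r, 3*q^2 - 5)
At (1, -3, 1): (5, -10, 22).

(5, -10, 22)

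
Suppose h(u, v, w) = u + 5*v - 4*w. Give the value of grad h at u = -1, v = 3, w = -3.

∂h/∂u = 1
∂h/∂v = 5
∂h/∂w = -4
∇h = (1, 5, -4)
At (-1, 3, -3): (1, 5, -4).

(1, 5, -4)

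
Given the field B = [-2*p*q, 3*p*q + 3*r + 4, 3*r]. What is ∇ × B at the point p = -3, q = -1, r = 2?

(∇×B)₁ = ∂B₃/∂q − ∂B₂/∂r = -3
(∇×B)₂ = ∂B₁/∂r − ∂B₃/∂p = 0
(∇×B)₃ = ∂B₂/∂p − ∂B₁/∂q = 2*p + 3*q
∇×B = (-3, 0, 2*p + 3*q)
At (-3, -1, 2): (-3, 0, -9).

(-3, 0, -9)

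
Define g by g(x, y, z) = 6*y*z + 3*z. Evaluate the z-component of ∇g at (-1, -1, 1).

(∇g)_3 = ∂g/∂z = 6*y + 3
At (-1, -1, 1): -3.

-3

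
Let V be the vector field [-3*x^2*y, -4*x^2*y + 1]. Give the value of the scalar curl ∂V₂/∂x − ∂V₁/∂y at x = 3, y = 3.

∂V₂/∂x = -8*x*y
∂V₁/∂y = -3*x^2
Scalar curl = 3*x^2 - 8*x*y
At (3, 3): -45.

-45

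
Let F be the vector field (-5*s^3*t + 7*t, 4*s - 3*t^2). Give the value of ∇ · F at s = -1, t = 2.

-42

∂F₁/∂s = -15*s^2*t
∂F₂/∂t = -6*t
∇·F = -15*s^2*t - 6*t
At (-1, 2): -42.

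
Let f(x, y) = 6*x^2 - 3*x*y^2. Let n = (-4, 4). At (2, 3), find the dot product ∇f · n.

-132

∂f/∂x = 12*x - 3*y^2
∂f/∂y = -6*x*y
∇f at (2, 3) = (-3, -36)
∇f · n = (-3)(-4) + (-36)(4) = -132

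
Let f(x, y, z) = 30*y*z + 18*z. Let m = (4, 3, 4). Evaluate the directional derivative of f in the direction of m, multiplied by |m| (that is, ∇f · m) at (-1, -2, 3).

102

∂f/∂x = 0
∂f/∂y = 30*z
∂f/∂z = 30*y + 18
∇f at (-1, -2, 3) = (0, 90, -42)
∇f · m = (0)(4) + (90)(3) + (-42)(4) = 102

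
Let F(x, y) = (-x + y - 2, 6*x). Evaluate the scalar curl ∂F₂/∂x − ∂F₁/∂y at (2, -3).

∂F₂/∂x = 6
∂F₁/∂y = 1
Scalar curl = 5
At (2, -3): 5.

5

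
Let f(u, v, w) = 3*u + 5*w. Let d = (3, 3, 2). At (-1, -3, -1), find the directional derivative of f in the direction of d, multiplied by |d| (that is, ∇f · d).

19

∂f/∂u = 3
∂f/∂v = 0
∂f/∂w = 5
∇f at (-1, -3, -1) = (3, 0, 5)
∇f · d = (3)(3) + (0)(3) + (5)(2) = 19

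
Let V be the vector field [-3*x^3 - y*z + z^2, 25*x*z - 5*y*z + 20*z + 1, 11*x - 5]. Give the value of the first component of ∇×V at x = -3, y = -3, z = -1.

40

(∇×V)_1 = ∂V₃/∂y − ∂V₂/∂z
= 0 − (25*x - 5*y + 20)
= -25*x + 5*y - 20
At (-3, -3, -1): 40.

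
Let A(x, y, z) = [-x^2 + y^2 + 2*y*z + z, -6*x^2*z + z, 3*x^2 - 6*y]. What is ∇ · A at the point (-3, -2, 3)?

6

∂A₁/∂x = -2*x
∂A₂/∂y = 0
∂A₃/∂z = 0
∇·A = -2*x
At (-3, -2, 3): 6.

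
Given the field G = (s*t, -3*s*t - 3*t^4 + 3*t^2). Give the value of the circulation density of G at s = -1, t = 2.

∂G₂/∂s = -3*t
∂G₁/∂t = s
Scalar curl = -s - 3*t
At (-1, 2): -5.

-5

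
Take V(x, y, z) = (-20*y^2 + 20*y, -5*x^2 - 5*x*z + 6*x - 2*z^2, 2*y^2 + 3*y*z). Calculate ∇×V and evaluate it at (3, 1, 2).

(∇×V)₁ = ∂V₃/∂y − ∂V₂/∂z = 5*x + 4*y + 7*z
(∇×V)₂ = ∂V₁/∂z − ∂V₃/∂x = 0
(∇×V)₃ = ∂V₂/∂x − ∂V₁/∂y = -10*x + 40*y - 5*z - 14
∇×V = (5*x + 4*y + 7*z, 0, -10*x + 40*y - 5*z - 14)
At (3, 1, 2): (33, 0, -14).

(33, 0, -14)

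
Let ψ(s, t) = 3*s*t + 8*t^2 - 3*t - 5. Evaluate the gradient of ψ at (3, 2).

∂ψ/∂s = 3*t
∂ψ/∂t = 3*s + 16*t - 3
∇ψ = (3*t, 3*s + 16*t - 3)
At (3, 2): (6, 38).

(6, 38)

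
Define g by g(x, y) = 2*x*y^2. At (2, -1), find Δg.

∂²g/∂x² = 0
∂²g/∂y² = 4*x
∇²g = 4*x
At (2, -1): 8.

8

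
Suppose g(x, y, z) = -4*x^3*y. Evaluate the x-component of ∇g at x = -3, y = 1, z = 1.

(∇g)_1 = ∂g/∂x = -12*x^2*y
At (-3, 1, 1): -108.

-108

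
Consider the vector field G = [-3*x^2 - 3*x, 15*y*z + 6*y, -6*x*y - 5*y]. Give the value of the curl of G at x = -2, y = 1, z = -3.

(-8, 6, 0)

(∇×G)₁ = ∂G₃/∂y − ∂G₂/∂z = -6*x - 15*y - 5
(∇×G)₂ = ∂G₁/∂z − ∂G₃/∂x = 6*y
(∇×G)₃ = ∂G₂/∂x − ∂G₁/∂y = 0
∇×G = (-6*x - 15*y - 5, 6*y, 0)
At (-2, 1, -3): (-8, 6, 0).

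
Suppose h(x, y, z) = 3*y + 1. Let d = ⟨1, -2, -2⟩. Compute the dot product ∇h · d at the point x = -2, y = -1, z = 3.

∂h/∂x = 0
∂h/∂y = 3
∂h/∂z = 0
∇h at (-2, -1, 3) = (0, 3, 0)
∇h · d = (0)(1) + (3)(-2) + (0)(-2) = -6

-6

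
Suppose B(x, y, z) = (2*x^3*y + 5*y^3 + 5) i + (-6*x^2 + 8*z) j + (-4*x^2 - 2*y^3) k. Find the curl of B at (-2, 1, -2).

(∇×B)₁ = ∂B₃/∂y − ∂B₂/∂z = -6*y^2 - 8
(∇×B)₂ = ∂B₁/∂z − ∂B₃/∂x = 8*x
(∇×B)₃ = ∂B₂/∂x − ∂B₁/∂y = -2*x^3 - 12*x - 15*y^2
∇×B = (-6*y^2 - 8, 8*x, -2*x^3 - 12*x - 15*y^2)
At (-2, 1, -2): (-14, -16, 25).

(-14, -16, 25)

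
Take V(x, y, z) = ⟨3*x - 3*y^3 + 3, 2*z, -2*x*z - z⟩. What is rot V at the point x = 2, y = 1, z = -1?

(∇×V)₁ = ∂V₃/∂y − ∂V₂/∂z = -2
(∇×V)₂ = ∂V₁/∂z − ∂V₃/∂x = 2*z
(∇×V)₃ = ∂V₂/∂x − ∂V₁/∂y = 9*y^2
∇×V = (-2, 2*z, 9*y^2)
At (2, 1, -1): (-2, -2, 9).

(-2, -2, 9)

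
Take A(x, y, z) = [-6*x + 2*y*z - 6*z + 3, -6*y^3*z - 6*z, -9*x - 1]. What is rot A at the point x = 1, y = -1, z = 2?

(0, 1, -4)

(∇×A)₁ = ∂A₃/∂y − ∂A₂/∂z = 6*y^3 + 6
(∇×A)₂ = ∂A₁/∂z − ∂A₃/∂x = 2*y + 3
(∇×A)₃ = ∂A₂/∂x − ∂A₁/∂y = -2*z
∇×A = (6*y^3 + 6, 2*y + 3, -2*z)
At (1, -1, 2): (0, 1, -4).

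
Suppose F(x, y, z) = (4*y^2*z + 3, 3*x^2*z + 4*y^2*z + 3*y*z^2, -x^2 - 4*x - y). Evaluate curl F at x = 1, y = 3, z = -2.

(∇×F)₁ = ∂F₃/∂y − ∂F₂/∂z = -3*x^2 - 4*y^2 - 6*y*z - 1
(∇×F)₂ = ∂F₁/∂z − ∂F₃/∂x = 2*x + 4*y^2 + 4
(∇×F)₃ = ∂F₂/∂x − ∂F₁/∂y = 6*x*z - 8*y*z
∇×F = (-3*x^2 - 4*y^2 - 6*y*z - 1, 2*x + 4*y^2 + 4, 6*x*z - 8*y*z)
At (1, 3, -2): (-4, 42, 36).

(-4, 42, 36)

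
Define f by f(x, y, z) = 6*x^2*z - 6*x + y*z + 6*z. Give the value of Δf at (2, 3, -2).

-24

∂²f/∂x² = 12*z
∂²f/∂y² = 0
∂²f/∂z² = 0
∇²f = 12*z
At (2, 3, -2): -24.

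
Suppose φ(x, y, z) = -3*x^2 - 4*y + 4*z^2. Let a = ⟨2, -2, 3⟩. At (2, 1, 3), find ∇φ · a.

56

∂φ/∂x = -6*x
∂φ/∂y = -4
∂φ/∂z = 8*z
∇φ at (2, 1, 3) = (-12, -4, 24)
∇φ · a = (-12)(2) + (-4)(-2) + (24)(3) = 56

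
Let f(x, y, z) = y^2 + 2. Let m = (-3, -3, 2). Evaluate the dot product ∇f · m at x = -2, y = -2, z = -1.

12

∂f/∂x = 0
∂f/∂y = 2*y
∂f/∂z = 0
∇f at (-2, -2, -1) = (0, -4, 0)
∇f · m = (0)(-3) + (-4)(-3) + (0)(2) = 12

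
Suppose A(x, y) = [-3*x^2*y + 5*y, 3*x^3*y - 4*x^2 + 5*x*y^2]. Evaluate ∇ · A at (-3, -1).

∂A₁/∂x = -6*x*y
∂A₂/∂y = 3*x^3 + 10*x*y
∇·A = 3*x^3 + 4*x*y
At (-3, -1): -69.

-69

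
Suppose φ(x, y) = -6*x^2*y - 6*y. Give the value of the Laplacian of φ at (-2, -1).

∂²φ/∂x² = -12*y
∂²φ/∂y² = 0
∇²φ = -12*y
At (-2, -1): 12.

12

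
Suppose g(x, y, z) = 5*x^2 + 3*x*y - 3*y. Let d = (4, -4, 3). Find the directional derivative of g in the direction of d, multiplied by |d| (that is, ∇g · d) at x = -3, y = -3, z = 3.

∂g/∂x = 10*x + 3*y
∂g/∂y = 3*x - 3
∂g/∂z = 0
∇g at (-3, -3, 3) = (-39, -12, 0)
∇g · d = (-39)(4) + (-12)(-4) + (0)(3) = -108

-108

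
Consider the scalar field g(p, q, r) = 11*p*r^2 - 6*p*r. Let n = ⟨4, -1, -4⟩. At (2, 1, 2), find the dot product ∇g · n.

-176

∂g/∂p = 11*r^2 - 6*r
∂g/∂q = 0
∂g/∂r = 22*p*r - 6*p
∇g at (2, 1, 2) = (32, 0, 76)
∇g · n = (32)(4) + (0)(-1) + (76)(-4) = -176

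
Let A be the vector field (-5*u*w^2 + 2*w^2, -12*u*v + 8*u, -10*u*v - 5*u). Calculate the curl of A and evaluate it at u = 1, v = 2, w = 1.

(-10, 19, -16)

(∇×A)₁ = ∂A₃/∂v − ∂A₂/∂w = -10*u
(∇×A)₂ = ∂A₁/∂w − ∂A₃/∂u = -10*u*w + 10*v + 4*w + 5
(∇×A)₃ = ∂A₂/∂u − ∂A₁/∂v = -12*v + 8
∇×A = (-10*u, -10*u*w + 10*v + 4*w + 5, -12*v + 8)
At (1, 2, 1): (-10, 19, -16).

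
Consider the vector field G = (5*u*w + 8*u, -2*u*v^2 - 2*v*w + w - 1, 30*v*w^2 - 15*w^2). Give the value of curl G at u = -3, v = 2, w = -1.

(∇×G)₁ = ∂G₃/∂v − ∂G₂/∂w = 2*v + 30*w^2 - 1
(∇×G)₂ = ∂G₁/∂w − ∂G₃/∂u = 5*u
(∇×G)₃ = ∂G₂/∂u − ∂G₁/∂v = -2*v^2
∇×G = (2*v + 30*w^2 - 1, 5*u, -2*v^2)
At (-3, 2, -1): (33, -15, -8).

(33, -15, -8)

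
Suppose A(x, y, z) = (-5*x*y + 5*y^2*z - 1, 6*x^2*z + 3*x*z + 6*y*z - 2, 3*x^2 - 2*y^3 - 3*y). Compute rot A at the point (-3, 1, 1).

(-60, 23, -58)

(∇×A)₁ = ∂A₃/∂y − ∂A₂/∂z = -6*x^2 - 3*x - 6*y^2 - 6*y - 3
(∇×A)₂ = ∂A₁/∂z − ∂A₃/∂x = -6*x + 5*y^2
(∇×A)₃ = ∂A₂/∂x − ∂A₁/∂y = 12*x*z + 5*x - 10*y*z + 3*z
∇×A = (-6*x^2 - 3*x - 6*y^2 - 6*y - 3, -6*x + 5*y^2, 12*x*z + 5*x - 10*y*z + 3*z)
At (-3, 1, 1): (-60, 23, -58).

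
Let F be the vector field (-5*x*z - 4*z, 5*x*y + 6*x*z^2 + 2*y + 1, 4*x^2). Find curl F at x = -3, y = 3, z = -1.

(-36, 35, 21)

(∇×F)₁ = ∂F₃/∂y − ∂F₂/∂z = -12*x*z
(∇×F)₂ = ∂F₁/∂z − ∂F₃/∂x = -13*x - 4
(∇×F)₃ = ∂F₂/∂x − ∂F₁/∂y = 5*y + 6*z^2
∇×F = (-12*x*z, -13*x - 4, 5*y + 6*z^2)
At (-3, 3, -1): (-36, 35, 21).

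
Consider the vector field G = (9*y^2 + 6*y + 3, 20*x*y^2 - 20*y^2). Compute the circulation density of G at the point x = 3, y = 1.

∂G₂/∂x = 20*y^2
∂G₁/∂y = 18*y + 6
Scalar curl = 20*y^2 - 18*y - 6
At (3, 1): -4.

-4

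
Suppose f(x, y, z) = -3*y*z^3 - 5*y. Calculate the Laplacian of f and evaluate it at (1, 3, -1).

54

∂²f/∂x² = 0
∂²f/∂y² = 0
∂²f/∂z² = -18*y*z
∇²f = -18*y*z
At (1, 3, -1): 54.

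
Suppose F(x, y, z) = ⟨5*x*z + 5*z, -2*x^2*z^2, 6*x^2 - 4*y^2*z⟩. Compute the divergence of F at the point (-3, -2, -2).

∂F₁/∂x = 5*z
∂F₂/∂y = 0
∂F₃/∂z = -4*y^2
∇·F = -4*y^2 + 5*z
At (-3, -2, -2): -26.

-26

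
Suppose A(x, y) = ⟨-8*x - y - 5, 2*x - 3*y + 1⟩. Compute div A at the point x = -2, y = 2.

-11

∂A₁/∂x = -8
∂A₂/∂y = -3
∇·A = -11
At (-2, 2): -11.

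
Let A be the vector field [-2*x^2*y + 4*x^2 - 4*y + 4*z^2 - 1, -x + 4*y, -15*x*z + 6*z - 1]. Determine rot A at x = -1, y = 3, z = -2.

(0, -46, 5)

(∇×A)₁ = ∂A₃/∂y − ∂A₂/∂z = 0
(∇×A)₂ = ∂A₁/∂z − ∂A₃/∂x = 23*z
(∇×A)₃ = ∂A₂/∂x − ∂A₁/∂y = 2*x^2 + 3
∇×A = (0, 23*z, 2*x^2 + 3)
At (-1, 3, -2): (0, -46, 5).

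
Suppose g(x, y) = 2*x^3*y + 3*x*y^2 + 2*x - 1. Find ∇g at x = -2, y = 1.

∂g/∂x = 6*x^2*y + 3*y^2 + 2
∂g/∂y = 2*x^3 + 6*x*y
∇g = (6*x^2*y + 3*y^2 + 2, 2*x^3 + 6*x*y)
At (-2, 1): (29, -28).

(29, -28)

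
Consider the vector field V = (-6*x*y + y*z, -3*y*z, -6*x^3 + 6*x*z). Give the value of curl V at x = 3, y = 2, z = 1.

(∇×V)₁ = ∂V₃/∂y − ∂V₂/∂z = 3*y
(∇×V)₂ = ∂V₁/∂z − ∂V₃/∂x = 18*x^2 + y - 6*z
(∇×V)₃ = ∂V₂/∂x − ∂V₁/∂y = 6*x - z
∇×V = (3*y, 18*x^2 + y - 6*z, 6*x - z)
At (3, 2, 1): (6, 158, 17).

(6, 158, 17)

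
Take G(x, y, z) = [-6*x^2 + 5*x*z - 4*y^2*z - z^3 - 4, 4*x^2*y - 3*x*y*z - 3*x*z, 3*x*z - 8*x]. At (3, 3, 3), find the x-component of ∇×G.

36

(∇×G)_1 = ∂G₃/∂y − ∂G₂/∂z
= 0 − (-3*x*y - 3*x)
= 3*x*y + 3*x
At (3, 3, 3): 36.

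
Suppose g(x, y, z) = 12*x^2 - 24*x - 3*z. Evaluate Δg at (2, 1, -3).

24

∂²g/∂x² = 24
∂²g/∂y² = 0
∂²g/∂z² = 0
∇²g = 24
At (2, 1, -3): 24.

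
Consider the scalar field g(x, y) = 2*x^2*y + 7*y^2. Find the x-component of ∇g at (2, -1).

(∇g)_1 = ∂g/∂x = 4*x*y
At (2, -1): -8.

-8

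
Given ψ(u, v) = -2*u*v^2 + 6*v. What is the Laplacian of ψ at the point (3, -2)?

∂²ψ/∂u² = 0
∂²ψ/∂v² = -4*u
∇²ψ = -4*u
At (3, -2): -12.

-12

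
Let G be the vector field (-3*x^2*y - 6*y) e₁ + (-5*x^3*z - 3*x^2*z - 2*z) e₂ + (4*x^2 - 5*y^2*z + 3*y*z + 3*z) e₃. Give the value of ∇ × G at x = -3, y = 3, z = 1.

(∇×G)₁ = ∂G₃/∂y − ∂G₂/∂z = 5*x^3 + 3*x^2 - 10*y*z + 3*z + 2
(∇×G)₂ = ∂G₁/∂z − ∂G₃/∂x = -8*x
(∇×G)₃ = ∂G₂/∂x − ∂G₁/∂y = -15*x^2*z + 3*x^2 - 6*x*z + 6
∇×G = (5*x^3 + 3*x^2 - 10*y*z + 3*z + 2, -8*x, -15*x^2*z + 3*x^2 - 6*x*z + 6)
At (-3, 3, 1): (-133, 24, -84).

(-133, 24, -84)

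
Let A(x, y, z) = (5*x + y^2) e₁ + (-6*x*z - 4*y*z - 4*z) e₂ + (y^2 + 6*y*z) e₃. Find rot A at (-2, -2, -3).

(-38, 0, 22)

(∇×A)₁ = ∂A₃/∂y − ∂A₂/∂z = 6*x + 6*y + 6*z + 4
(∇×A)₂ = ∂A₁/∂z − ∂A₃/∂x = 0
(∇×A)₃ = ∂A₂/∂x − ∂A₁/∂y = -2*y - 6*z
∇×A = (6*x + 6*y + 6*z + 4, 0, -2*y - 6*z)
At (-2, -2, -3): (-38, 0, 22).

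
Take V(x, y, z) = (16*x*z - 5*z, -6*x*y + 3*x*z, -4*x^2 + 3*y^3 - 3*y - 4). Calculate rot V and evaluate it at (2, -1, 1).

(0, 43, 9)

(∇×V)₁ = ∂V₃/∂y − ∂V₂/∂z = -3*x + 9*y^2 - 3
(∇×V)₂ = ∂V₁/∂z − ∂V₃/∂x = 24*x - 5
(∇×V)₃ = ∂V₂/∂x − ∂V₁/∂y = -6*y + 3*z
∇×V = (-3*x + 9*y^2 - 3, 24*x - 5, -6*y + 3*z)
At (2, -1, 1): (0, 43, 9).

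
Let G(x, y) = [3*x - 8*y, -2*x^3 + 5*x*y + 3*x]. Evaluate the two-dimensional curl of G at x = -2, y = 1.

∂G₂/∂x = -6*x^2 + 5*y + 3
∂G₁/∂y = -8
Scalar curl = -6*x^2 + 5*y + 11
At (-2, 1): -8.

-8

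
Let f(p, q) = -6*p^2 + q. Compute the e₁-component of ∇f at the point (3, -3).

(∇f)_1 = ∂f/∂p = -12*p
At (3, -3): -36.

-36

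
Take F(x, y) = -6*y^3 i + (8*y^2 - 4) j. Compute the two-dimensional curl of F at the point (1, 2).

72

∂F₂/∂x = 0
∂F₁/∂y = -18*y^2
Scalar curl = 18*y^2
At (1, 2): 72.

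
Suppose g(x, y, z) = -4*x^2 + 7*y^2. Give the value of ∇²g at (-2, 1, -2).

6

∂²g/∂x² = -8
∂²g/∂y² = 14
∂²g/∂z² = 0
∇²g = 6
At (-2, 1, -2): 6.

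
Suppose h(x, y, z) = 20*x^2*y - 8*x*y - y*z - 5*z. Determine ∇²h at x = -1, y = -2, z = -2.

-80

∂²h/∂x² = 40*y
∂²h/∂y² = 0
∂²h/∂z² = 0
∇²h = 40*y
At (-1, -2, -2): -80.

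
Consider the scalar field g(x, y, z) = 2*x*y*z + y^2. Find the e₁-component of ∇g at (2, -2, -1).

(∇g)_1 = ∂g/∂x = 2*y*z
At (2, -2, -1): 4.

4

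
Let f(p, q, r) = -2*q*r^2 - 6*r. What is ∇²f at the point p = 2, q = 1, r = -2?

∂²f/∂p² = 0
∂²f/∂q² = 0
∂²f/∂r² = -4*q
∇²f = -4*q
At (2, 1, -2): -4.

-4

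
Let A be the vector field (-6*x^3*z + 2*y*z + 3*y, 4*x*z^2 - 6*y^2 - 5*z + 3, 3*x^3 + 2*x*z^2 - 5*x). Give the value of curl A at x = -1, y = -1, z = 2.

(21, -8, 9)

(∇×A)₁ = ∂A₃/∂y − ∂A₂/∂z = -8*x*z + 5
(∇×A)₂ = ∂A₁/∂z − ∂A₃/∂x = -6*x^3 - 9*x^2 + 2*y - 2*z^2 + 5
(∇×A)₃ = ∂A₂/∂x − ∂A₁/∂y = 4*z^2 - 2*z - 3
∇×A = (-8*x*z + 5, -6*x^3 - 9*x^2 + 2*y - 2*z^2 + 5, 4*z^2 - 2*z - 3)
At (-1, -1, 2): (21, -8, 9).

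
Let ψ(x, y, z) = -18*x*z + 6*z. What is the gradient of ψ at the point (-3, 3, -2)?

(36, 0, 60)

∂ψ/∂x = -18*z
∂ψ/∂y = 0
∂ψ/∂z = -18*x + 6
∇ψ = (-18*z, 0, -18*x + 6)
At (-3, 3, -2): (36, 0, 60).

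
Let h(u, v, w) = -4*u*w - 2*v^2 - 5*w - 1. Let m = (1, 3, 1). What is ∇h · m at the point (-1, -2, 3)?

∂h/∂u = -4*w
∂h/∂v = -4*v
∂h/∂w = -4*u - 5
∇h at (-1, -2, 3) = (-12, 8, -1)
∇h · m = (-12)(1) + (8)(3) + (-1)(1) = 11

11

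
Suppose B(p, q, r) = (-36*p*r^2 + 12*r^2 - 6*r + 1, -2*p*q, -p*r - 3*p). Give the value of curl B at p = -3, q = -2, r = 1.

(0, 238, 4)

(∇×B)₁ = ∂B₃/∂q − ∂B₂/∂r = 0
(∇×B)₂ = ∂B₁/∂r − ∂B₃/∂p = -72*p*r + 25*r - 3
(∇×B)₃ = ∂B₂/∂p − ∂B₁/∂q = -2*q
∇×B = (0, -72*p*r + 25*r - 3, -2*q)
At (-3, -2, 1): (0, 238, 4).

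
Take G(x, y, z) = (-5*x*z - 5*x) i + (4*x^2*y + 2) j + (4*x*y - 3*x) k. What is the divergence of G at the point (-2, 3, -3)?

26

∂G₁/∂x = -5*z - 5
∂G₂/∂y = 4*x^2
∂G₃/∂z = 0
∇·G = 4*x^2 - 5*z - 5
At (-2, 3, -3): 26.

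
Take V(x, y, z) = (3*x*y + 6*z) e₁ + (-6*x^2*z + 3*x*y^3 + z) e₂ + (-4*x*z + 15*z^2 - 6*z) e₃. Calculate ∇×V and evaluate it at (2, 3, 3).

(23, 18, 3)

(∇×V)₁ = ∂V₃/∂y − ∂V₂/∂z = 6*x^2 - 1
(∇×V)₂ = ∂V₁/∂z − ∂V₃/∂x = 4*z + 6
(∇×V)₃ = ∂V₂/∂x − ∂V₁/∂y = -12*x*z - 3*x + 3*y^3
∇×V = (6*x^2 - 1, 4*z + 6, -12*x*z - 3*x + 3*y^3)
At (2, 3, 3): (23, 18, 3).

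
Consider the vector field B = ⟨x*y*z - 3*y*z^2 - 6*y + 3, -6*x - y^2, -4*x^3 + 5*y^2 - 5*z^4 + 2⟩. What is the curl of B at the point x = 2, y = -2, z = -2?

(∇×B)₁ = ∂B₃/∂y − ∂B₂/∂z = 10*y
(∇×B)₂ = ∂B₁/∂z − ∂B₃/∂x = 12*x^2 + x*y - 6*y*z
(∇×B)₃ = ∂B₂/∂x − ∂B₁/∂y = -x*z + 3*z^2
∇×B = (10*y, 12*x^2 + x*y - 6*y*z, -x*z + 3*z^2)
At (2, -2, -2): (-20, 20, 16).

(-20, 20, 16)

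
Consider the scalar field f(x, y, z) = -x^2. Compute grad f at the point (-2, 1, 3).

(4, 0, 0)

∂f/∂x = -2*x
∂f/∂y = 0
∂f/∂z = 0
∇f = (-2*x, 0, 0)
At (-2, 1, 3): (4, 0, 0).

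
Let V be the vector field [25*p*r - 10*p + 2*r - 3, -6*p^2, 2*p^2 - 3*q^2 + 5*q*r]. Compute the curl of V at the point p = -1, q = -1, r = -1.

(1, -19, 12)

(∇×V)₁ = ∂V₃/∂q − ∂V₂/∂r = -6*q + 5*r
(∇×V)₂ = ∂V₁/∂r − ∂V₃/∂p = 21*p + 2
(∇×V)₃ = ∂V₂/∂p − ∂V₁/∂q = -12*p
∇×V = (-6*q + 5*r, 21*p + 2, -12*p)
At (-1, -1, -1): (1, -19, 12).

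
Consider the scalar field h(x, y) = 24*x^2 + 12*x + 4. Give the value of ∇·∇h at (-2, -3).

∂²h/∂x² = 48
∂²h/∂y² = 0
∇²h = 48
At (-2, -3): 48.

48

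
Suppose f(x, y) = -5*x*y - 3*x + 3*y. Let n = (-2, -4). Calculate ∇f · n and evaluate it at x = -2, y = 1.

-36

∂f/∂x = -5*y - 3
∂f/∂y = -5*x + 3
∇f at (-2, 1) = (-8, 13)
∇f · n = (-8)(-2) + (13)(-4) = -36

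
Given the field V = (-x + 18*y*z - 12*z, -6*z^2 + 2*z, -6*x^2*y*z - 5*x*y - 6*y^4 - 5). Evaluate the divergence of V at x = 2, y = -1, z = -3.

23

∂V₁/∂x = -1
∂V₂/∂y = 0
∂V₃/∂z = -6*x^2*y
∇·V = -6*x^2*y - 1
At (2, -1, -3): 23.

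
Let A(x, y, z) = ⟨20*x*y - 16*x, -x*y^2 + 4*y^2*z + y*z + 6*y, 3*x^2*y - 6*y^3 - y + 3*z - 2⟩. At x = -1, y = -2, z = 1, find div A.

∂A₁/∂x = 20*y - 16
∂A₂/∂y = -2*x*y + 8*y*z + z + 6
∂A₃/∂z = 3
∇·A = -2*x*y + 8*y*z + 20*y + z - 7
At (-1, -2, 1): -66.

-66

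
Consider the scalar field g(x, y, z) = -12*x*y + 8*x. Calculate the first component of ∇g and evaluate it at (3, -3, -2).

44

(∇g)_1 = ∂g/∂x = -12*y + 8
At (3, -3, -2): 44.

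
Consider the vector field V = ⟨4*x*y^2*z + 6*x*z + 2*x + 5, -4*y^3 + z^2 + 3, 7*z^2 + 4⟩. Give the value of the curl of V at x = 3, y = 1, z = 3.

(-6, 30, -72)

(∇×V)₁ = ∂V₃/∂y − ∂V₂/∂z = -2*z
(∇×V)₂ = ∂V₁/∂z − ∂V₃/∂x = 4*x*y^2 + 6*x
(∇×V)₃ = ∂V₂/∂x − ∂V₁/∂y = -8*x*y*z
∇×V = (-2*z, 4*x*y^2 + 6*x, -8*x*y*z)
At (3, 1, 3): (-6, 30, -72).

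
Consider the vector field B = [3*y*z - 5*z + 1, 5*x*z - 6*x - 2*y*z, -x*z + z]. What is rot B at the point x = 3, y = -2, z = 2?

(-19, -9, -2)

(∇×B)₁ = ∂B₃/∂y − ∂B₂/∂z = -5*x + 2*y
(∇×B)₂ = ∂B₁/∂z − ∂B₃/∂x = 3*y + z - 5
(∇×B)₃ = ∂B₂/∂x − ∂B₁/∂y = 2*z - 6
∇×B = (-5*x + 2*y, 3*y + z - 5, 2*z - 6)
At (3, -2, 2): (-19, -9, -2).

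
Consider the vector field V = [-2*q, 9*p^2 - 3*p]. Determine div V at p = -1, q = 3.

0

∂V₁/∂p = 0
∂V₂/∂q = 0
∇·V = 0
At (-1, 3): 0.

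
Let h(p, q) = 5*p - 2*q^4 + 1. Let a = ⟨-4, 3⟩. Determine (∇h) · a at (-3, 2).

-212

∂h/∂p = 5
∂h/∂q = -8*q^3
∇h at (-3, 2) = (5, -64)
∇h · a = (5)(-4) + (-64)(3) = -212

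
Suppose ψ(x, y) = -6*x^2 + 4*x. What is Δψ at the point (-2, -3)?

∂²ψ/∂x² = -12
∂²ψ/∂y² = 0
∇²ψ = -12
At (-2, -3): -12.

-12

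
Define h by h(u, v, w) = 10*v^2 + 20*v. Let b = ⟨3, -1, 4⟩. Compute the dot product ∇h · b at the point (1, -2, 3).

∂h/∂u = 0
∂h/∂v = 20*v + 20
∂h/∂w = 0
∇h at (1, -2, 3) = (0, -20, 0)
∇h · b = (0)(3) + (-20)(-1) + (0)(4) = 20

20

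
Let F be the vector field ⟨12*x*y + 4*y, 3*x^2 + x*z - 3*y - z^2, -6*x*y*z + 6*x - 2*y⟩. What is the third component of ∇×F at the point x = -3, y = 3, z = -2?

(∇×F)_3 = ∂F₂/∂x − ∂F₁/∂y
= 6*x + z − (12*x + 4)
= -6*x + z - 4
At (-3, 3, -2): 12.

12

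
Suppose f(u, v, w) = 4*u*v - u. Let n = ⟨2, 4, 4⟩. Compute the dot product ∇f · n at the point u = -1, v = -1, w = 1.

∂f/∂u = 4*v - 1
∂f/∂v = 4*u
∂f/∂w = 0
∇f at (-1, -1, 1) = (-5, -4, 0)
∇f · n = (-5)(2) + (-4)(4) + (0)(4) = -26

-26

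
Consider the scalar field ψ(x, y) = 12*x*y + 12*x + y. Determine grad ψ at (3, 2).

∂ψ/∂x = 12*y + 12
∂ψ/∂y = 12*x + 1
∇ψ = (12*y + 12, 12*x + 1)
At (3, 2): (36, 37).

(36, 37)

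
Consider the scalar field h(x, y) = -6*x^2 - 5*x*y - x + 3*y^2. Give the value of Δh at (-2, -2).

∂²h/∂x² = -12
∂²h/∂y² = 6
∇²h = -6
At (-2, -2): -6.

-6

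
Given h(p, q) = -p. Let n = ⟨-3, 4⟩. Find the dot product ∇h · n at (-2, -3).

3

∂h/∂p = -1
∂h/∂q = 0
∇h at (-2, -3) = (-1, 0)
∇h · n = (-1)(-3) + (0)(4) = 3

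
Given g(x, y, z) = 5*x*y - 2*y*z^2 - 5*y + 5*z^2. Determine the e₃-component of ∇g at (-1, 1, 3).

18

(∇g)_3 = ∂g/∂z = -4*y*z + 10*z
At (-1, 1, 3): 18.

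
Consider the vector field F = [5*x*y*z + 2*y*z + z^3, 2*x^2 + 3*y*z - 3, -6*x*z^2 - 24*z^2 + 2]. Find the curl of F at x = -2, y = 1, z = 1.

(-3, 1, 0)

(∇×F)₁ = ∂F₃/∂y − ∂F₂/∂z = -3*y
(∇×F)₂ = ∂F₁/∂z − ∂F₃/∂x = 5*x*y + 2*y + 9*z^2
(∇×F)₃ = ∂F₂/∂x − ∂F₁/∂y = -5*x*z + 4*x - 2*z
∇×F = (-3*y, 5*x*y + 2*y + 9*z^2, -5*x*z + 4*x - 2*z)
At (-2, 1, 1): (-3, 1, 0).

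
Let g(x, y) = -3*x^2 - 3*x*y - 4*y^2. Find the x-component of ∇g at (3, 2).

(∇g)_1 = ∂g/∂x = -6*x - 3*y
At (3, 2): -24.

-24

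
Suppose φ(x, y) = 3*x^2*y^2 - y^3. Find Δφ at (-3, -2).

90

∂²φ/∂x² = 6*y^2
∂²φ/∂y² = 6*(x^2 - y)
∇²φ = 6*x^2 + 6*y^2 - 6*y
At (-3, -2): 90.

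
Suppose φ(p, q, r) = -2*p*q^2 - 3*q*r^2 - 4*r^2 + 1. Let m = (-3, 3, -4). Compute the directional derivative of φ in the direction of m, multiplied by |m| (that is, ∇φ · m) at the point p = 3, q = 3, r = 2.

∂φ/∂p = -2*q^2
∂φ/∂q = -4*p*q - 3*r^2
∂φ/∂r = -6*q*r - 8*r
∇φ at (3, 3, 2) = (-18, -48, -52)
∇φ · m = (-18)(-3) + (-48)(3) + (-52)(-4) = 118

118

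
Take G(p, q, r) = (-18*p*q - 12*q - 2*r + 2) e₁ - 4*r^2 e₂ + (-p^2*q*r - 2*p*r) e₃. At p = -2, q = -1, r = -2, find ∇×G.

(-8, -14, -24)

(∇×G)₁ = ∂G₃/∂q − ∂G₂/∂r = -p^2*r + 8*r
(∇×G)₂ = ∂G₁/∂r − ∂G₃/∂p = 2*p*q*r + 2*r - 2
(∇×G)₃ = ∂G₂/∂p − ∂G₁/∂q = 18*p + 12
∇×G = (-p^2*r + 8*r, 2*p*q*r + 2*r - 2, 18*p + 12)
At (-2, -1, -2): (-8, -14, -24).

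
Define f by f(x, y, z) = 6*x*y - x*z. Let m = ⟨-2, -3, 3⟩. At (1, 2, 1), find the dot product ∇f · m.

∂f/∂x = 6*y - z
∂f/∂y = 6*x
∂f/∂z = -x
∇f at (1, 2, 1) = (11, 6, -1)
∇f · m = (11)(-2) + (6)(-3) + (-1)(3) = -43

-43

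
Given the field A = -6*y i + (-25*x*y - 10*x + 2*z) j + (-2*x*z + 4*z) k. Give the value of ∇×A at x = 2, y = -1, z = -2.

(-2, -4, 21)

(∇×A)₁ = ∂A₃/∂y − ∂A₂/∂z = -2
(∇×A)₂ = ∂A₁/∂z − ∂A₃/∂x = 2*z
(∇×A)₃ = ∂A₂/∂x − ∂A₁/∂y = -25*y - 4
∇×A = (-2, 2*z, -25*y - 4)
At (2, -1, -2): (-2, -4, 21).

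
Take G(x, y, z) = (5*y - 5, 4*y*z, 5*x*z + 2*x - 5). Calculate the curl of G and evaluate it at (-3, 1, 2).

(-4, -12, -5)

(∇×G)₁ = ∂G₃/∂y − ∂G₂/∂z = -4*y
(∇×G)₂ = ∂G₁/∂z − ∂G₃/∂x = -5*z - 2
(∇×G)₃ = ∂G₂/∂x − ∂G₁/∂y = -5
∇×G = (-4*y, -5*z - 2, -5)
At (-3, 1, 2): (-4, -12, -5).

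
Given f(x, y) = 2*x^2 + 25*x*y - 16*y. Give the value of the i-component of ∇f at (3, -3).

-63

(∇f)_1 = ∂f/∂x = 4*x + 25*y
At (3, -3): -63.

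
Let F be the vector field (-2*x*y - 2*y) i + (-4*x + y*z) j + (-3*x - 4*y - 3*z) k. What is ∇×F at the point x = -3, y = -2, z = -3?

(∇×F)₁ = ∂F₃/∂y − ∂F₂/∂z = -y - 4
(∇×F)₂ = ∂F₁/∂z − ∂F₃/∂x = 3
(∇×F)₃ = ∂F₂/∂x − ∂F₁/∂y = 2*x - 2
∇×F = (-y - 4, 3, 2*x - 2)
At (-3, -2, -3): (-2, 3, -8).

(-2, 3, -8)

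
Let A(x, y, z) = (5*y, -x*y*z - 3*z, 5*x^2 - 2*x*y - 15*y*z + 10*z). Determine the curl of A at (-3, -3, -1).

(33, 24, -8)

(∇×A)₁ = ∂A₃/∂y − ∂A₂/∂z = x*y - 2*x - 15*z + 3
(∇×A)₂ = ∂A₁/∂z − ∂A₃/∂x = -10*x + 2*y
(∇×A)₃ = ∂A₂/∂x − ∂A₁/∂y = -y*z - 5
∇×A = (x*y - 2*x - 15*z + 3, -10*x + 2*y, -y*z - 5)
At (-3, -3, -1): (33, 24, -8).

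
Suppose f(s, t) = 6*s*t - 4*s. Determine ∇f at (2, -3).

∂f/∂s = 6*t - 4
∂f/∂t = 6*s
∇f = (6*t - 4, 6*s)
At (2, -3): (-22, 12).

(-22, 12)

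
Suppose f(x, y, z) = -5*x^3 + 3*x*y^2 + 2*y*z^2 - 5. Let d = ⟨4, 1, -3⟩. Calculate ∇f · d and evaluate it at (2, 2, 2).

-208

∂f/∂x = -15*x^2 + 3*y^2
∂f/∂y = 6*x*y + 2*z^2
∂f/∂z = 4*y*z
∇f at (2, 2, 2) = (-48, 32, 16)
∇f · d = (-48)(4) + (32)(1) + (16)(-3) = -208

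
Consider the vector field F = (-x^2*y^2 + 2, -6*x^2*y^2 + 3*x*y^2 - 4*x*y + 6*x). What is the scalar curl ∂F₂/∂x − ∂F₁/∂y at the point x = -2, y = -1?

∂F₂/∂x = -12*x*y^2 + 3*y^2 - 4*y + 6
∂F₁/∂y = -2*x^2*y
Scalar curl = 2*x^2*y - 12*x*y^2 + 3*y^2 - 4*y + 6
At (-2, -1): 29.

29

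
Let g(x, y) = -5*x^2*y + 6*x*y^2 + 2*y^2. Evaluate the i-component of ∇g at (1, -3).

84

(∇g)_1 = ∂g/∂x = -10*x*y + 6*y^2
At (1, -3): 84.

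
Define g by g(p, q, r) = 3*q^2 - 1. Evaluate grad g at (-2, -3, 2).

∂g/∂p = 0
∂g/∂q = 6*q
∂g/∂r = 0
∇g = (0, 6*q, 0)
At (-2, -3, 2): (0, -18, 0).

(0, -18, 0)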